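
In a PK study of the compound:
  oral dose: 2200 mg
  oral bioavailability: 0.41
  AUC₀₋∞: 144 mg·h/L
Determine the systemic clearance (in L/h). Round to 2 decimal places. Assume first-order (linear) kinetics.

6.26 L/h

CL = F·Dose / AUC = 0.41 × 2200 / 144 = 6.264 L/h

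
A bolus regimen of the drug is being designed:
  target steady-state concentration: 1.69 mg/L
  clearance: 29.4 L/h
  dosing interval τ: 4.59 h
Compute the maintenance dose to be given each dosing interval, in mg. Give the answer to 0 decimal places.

At steady state, Dose/τ = Css × CL.
Dose = Css × CL × τ = 1.69 × 29.40 × 4.59 = 228.1 mg

228 mg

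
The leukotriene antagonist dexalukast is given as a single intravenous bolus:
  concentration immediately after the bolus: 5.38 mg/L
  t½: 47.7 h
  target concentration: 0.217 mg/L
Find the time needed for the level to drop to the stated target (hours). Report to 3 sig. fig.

221 h

k = ln2 / t½ = 0.693147 / 47.7 = 0.01453 h⁻¹
t = ln(C₀ / C) / k = ln(5.380 / 0.217) / 0.01453
  = ln(24.79) / 0.01453 = 3.210 / 0.01453 = 220.9 h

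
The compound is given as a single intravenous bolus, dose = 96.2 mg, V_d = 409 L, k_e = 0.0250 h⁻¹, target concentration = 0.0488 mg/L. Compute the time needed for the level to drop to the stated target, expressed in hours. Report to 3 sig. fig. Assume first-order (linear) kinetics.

C₀ = Dose / Vd = 96.20 / 409 = 0.2352 mg/L
t = ln(C₀ / C) / k = ln(0.2352 / 0.0488) / 0.02500
  = ln(4.820) / 0.02500 = 1.573 / 0.02500 = 62.92 h

62.9 h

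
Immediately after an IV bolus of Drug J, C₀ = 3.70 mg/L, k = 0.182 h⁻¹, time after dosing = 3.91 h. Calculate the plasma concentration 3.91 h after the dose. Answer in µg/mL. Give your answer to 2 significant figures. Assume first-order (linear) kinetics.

1.8 µg/mL

C = C₀ · e^(−k·t) = 3.700 × e^(−0.1820 × 3.91)
  = 3.700 × 0.4908 = 1.816 mg/L
(1.816 mg/L = 1.816 µg/mL)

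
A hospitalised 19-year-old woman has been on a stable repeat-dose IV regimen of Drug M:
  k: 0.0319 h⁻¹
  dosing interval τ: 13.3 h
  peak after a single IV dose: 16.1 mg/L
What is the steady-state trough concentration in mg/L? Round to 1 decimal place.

e^(−kτ) = e^(−0.03190 × 13.3) = 0.6542
Accumulation ratio R = 1 / (1 − e^(−kτ)) = 1 / (1 − 0.6542) = 2.892
Steady-state trough = C₀ × R × e^(−kτ) = 16.1 × 2.892 × 0.6542 = 30.46 mg/L

30.5 mg/L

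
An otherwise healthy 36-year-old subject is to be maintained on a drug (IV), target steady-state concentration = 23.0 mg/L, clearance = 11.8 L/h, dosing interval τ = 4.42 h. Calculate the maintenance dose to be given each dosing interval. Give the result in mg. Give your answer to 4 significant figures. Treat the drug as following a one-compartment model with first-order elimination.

At steady state, Dose/τ = Css × CL.
Dose = Css × CL × τ = 23.0 × 11.80 × 4.42 = 1200 mg

1200 mg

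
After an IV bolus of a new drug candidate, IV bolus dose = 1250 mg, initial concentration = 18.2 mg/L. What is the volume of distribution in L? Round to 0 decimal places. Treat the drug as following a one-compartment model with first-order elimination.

Vd = Dose / C₀ = 1250 / 18.2 = 68.68 L

69 L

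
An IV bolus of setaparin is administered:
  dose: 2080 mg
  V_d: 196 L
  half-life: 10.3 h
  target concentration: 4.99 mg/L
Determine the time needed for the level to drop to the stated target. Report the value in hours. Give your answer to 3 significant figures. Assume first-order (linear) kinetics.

C₀ = Dose / Vd = 2080 / 196 = 10.61 mg/L
k = ln2 / t½ = 0.693147 / 10.3 = 0.06730 h⁻¹
t = ln(C₀ / C) / k = ln(10.61 / 4.99) / 0.06730
  = ln(2.126) / 0.06730 = 0.7542 / 0.06730 = 11.21 h

11.2 h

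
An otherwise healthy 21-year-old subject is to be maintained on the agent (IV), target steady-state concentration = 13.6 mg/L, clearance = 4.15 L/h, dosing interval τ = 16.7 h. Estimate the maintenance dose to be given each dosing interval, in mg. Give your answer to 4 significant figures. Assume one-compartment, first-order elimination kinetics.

At steady state, Dose/τ = Css × CL.
Dose = Css × CL × τ = 13.6 × 4.150 × 16.7 = 942.5 mg

942.5 mg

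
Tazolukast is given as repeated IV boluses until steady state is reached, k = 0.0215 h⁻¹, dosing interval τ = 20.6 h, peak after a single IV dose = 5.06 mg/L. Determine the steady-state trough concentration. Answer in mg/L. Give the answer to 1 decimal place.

9.1 mg/L

e^(−kτ) = e^(−0.02150 × 20.6) = 0.6422
Accumulation ratio R = 1 / (1 − e^(−kτ)) = 1 / (1 − 0.6422) = 2.795
Steady-state trough = C₀ × R × e^(−kτ) = 5.06 × 2.795 × 0.6422 = 9.082 mg/L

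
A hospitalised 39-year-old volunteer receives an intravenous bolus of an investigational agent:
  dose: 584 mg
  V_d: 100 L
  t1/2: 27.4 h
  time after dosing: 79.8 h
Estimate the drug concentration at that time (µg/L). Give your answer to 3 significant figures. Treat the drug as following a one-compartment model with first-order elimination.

C₀ = Dose / Vd = 584.0 / 100 = 5.840 mg/L
k = ln2 / t½ = 0.693147 / 27.4 = 0.02530 h⁻¹
C = C₀ · e^(−k·t) = 5.840 × e^(−0.02530 × 79.8)
  = 5.840 × 0.1328 = 0.7756 mg/L
Convert: 0.7756 mg/L × 1000 = 775.6 µg/L

776 µg/L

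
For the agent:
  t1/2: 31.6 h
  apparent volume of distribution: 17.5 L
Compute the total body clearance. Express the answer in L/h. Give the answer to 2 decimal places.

0.38 L/h

k = ln2 / t½ = 0.693147 / 31.6 = 0.02194 h⁻¹
CL = k × Vd = 0.02194 × 17.5 = 0.3840 L/h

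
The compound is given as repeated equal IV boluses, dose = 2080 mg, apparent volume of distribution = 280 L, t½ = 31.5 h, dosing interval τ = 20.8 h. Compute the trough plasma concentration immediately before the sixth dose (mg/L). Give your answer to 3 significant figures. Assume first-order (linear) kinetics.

11.5 mg/L

C₀ per dose = Dose / Vd = 2080 / 280 = 7.429 mg/L
k = ln2 / t½ = 0.693147 / 31.5 = 0.02200 h⁻¹
Fraction remaining after one interval: r = e^(−kτ) = e^(−0.02200 × 20.8) = 0.6328
Before dose 6, 5 doses have been given (aged 1τ, 2τ, 3τ, 4τ, 5τ).
C_trough = C₀ × (r + r² + … + r^5) = C₀ × r(1−r^5)/(1−r)
        = 7.429 × 0.6328 × (1 − 0.1015) / (1 − 0.6328) = 11.50 mg/L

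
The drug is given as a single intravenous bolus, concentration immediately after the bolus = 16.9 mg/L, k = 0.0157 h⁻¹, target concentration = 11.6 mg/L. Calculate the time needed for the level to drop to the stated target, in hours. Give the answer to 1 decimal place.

24.0 h

t = ln(C₀ / C) / k = ln(16.90 / 11.6) / 0.01570
  = ln(1.457) / 0.01570 = 0.3764 / 0.01570 = 23.97 h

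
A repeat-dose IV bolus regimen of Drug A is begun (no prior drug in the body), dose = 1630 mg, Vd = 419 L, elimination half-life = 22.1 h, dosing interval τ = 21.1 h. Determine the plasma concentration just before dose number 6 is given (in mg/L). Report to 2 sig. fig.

4.0 mg/L

C₀ per dose = Dose / Vd = 1630 / 419 = 3.890 mg/L
k = ln2 / t½ = 0.693147 / 22.1 = 0.03136 h⁻¹
Fraction remaining after one interval: r = e^(−kτ) = e^(−0.03136 × 21.1) = 0.5160
Before dose 6, 5 doses have been given (aged 1τ, 2τ, 3τ, 4τ, 5τ).
C_trough = C₀ × (r + r² + … + r^5) = C₀ × r(1−r^5)/(1−r)
        = 3.890 × 0.5160 × (1 − 0.03658) / (1 − 0.5160) = 3.995 mg/L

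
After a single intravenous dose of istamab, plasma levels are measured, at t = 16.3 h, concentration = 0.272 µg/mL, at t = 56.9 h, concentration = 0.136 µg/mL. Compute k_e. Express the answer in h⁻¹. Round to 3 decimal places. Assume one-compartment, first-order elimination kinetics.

0.017 h⁻¹

k = ln(C₁/C₂) / (t₂ − t₁) = ln(0.272/0.136) / (56.9 − 16.3)
  = 0.6931 / 40.60 = 0.01707 h⁻¹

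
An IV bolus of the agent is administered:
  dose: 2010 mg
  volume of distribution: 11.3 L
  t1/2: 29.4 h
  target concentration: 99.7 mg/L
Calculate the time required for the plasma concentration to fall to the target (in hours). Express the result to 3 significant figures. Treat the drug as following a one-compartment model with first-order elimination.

24.6 h

C₀ = Dose / Vd = 2010 / 11.3 = 177.9 mg/L
k = ln2 / t½ = 0.693147 / 29.4 = 0.02358 h⁻¹
t = ln(C₀ / C) / k = ln(177.9 / 99.7) / 0.02358
  = ln(1.784) / 0.02358 = 0.5789 / 0.02358 = 24.55 h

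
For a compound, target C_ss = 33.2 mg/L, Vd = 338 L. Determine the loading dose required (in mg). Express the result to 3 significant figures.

11200 mg

LD = Css × Vd = 33.2 × 338 = 11220 mg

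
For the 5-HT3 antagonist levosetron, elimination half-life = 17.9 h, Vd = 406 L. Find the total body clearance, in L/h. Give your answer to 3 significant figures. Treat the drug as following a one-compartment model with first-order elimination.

k = ln2 / t½ = 0.693147 / 17.9 = 0.03872 h⁻¹
CL = k × Vd = 0.03872 × 406 = 15.72 L/h

15.7 L/h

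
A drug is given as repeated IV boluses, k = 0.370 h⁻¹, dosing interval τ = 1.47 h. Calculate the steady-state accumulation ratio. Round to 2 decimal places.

2.38

e^(−kτ) = e^(−0.3700 × 1.47) = 0.5805
Accumulation ratio R = 1 / (1 − e^(−kτ)) = 1 / (1 − 0.5805) = 2.384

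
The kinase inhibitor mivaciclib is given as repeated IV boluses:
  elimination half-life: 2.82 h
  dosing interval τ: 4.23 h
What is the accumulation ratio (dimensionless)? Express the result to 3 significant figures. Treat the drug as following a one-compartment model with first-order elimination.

1.55

k = ln2 / t½ = 0.693147 / 2.82 = 0.2458 h⁻¹
e^(−kτ) = e^(−0.2458 × 4.23) = 0.3535
Accumulation ratio R = 1 / (1 − e^(−kτ)) = 1 / (1 − 0.3535) = 1.547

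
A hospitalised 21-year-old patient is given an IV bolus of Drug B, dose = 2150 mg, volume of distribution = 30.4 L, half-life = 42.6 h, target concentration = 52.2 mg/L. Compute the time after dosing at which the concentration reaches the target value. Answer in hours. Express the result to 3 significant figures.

C₀ = Dose / Vd = 2150 / 30.4 = 70.72 mg/L
k = ln2 / t½ = 0.693147 / 42.6 = 0.01627 h⁻¹
t = ln(C₀ / C) / k = ln(70.72 / 52.2) / 0.01627
  = ln(1.355) / 0.01627 = 0.3038 / 0.01627 = 18.67 h

18.7 h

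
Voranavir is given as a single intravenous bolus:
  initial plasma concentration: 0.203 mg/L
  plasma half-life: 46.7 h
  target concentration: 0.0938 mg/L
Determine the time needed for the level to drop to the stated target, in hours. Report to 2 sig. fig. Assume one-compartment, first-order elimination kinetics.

k = ln2 / t½ = 0.693147 / 46.7 = 0.01484 h⁻¹
t = ln(C₀ / C) / k = ln(0.2030 / 0.0938) / 0.01484
  = ln(2.164) / 0.01484 = 0.7720 / 0.01484 = 52.02 h

52 h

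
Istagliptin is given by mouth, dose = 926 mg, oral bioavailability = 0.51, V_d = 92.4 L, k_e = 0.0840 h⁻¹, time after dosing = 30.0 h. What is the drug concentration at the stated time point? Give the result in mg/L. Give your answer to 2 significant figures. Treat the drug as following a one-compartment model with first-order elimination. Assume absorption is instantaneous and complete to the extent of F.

0.41 mg/L

Amount reaching circulation = F × Dose = 0.51 × 926.0 = 472.3 mg
C₀ = F·Dose / Vd = 472.3 / 92.4 = 5.111 mg/L
C = C₀ · e^(−k·t) = 5.111 × e^(−0.08400 × 30.0)
  = 5.111 × 0.08046 = 0.4112 mg/L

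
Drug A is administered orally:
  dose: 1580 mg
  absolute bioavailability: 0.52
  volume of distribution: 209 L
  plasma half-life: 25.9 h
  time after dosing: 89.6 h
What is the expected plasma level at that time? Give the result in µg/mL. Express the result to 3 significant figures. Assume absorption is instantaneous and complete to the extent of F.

Amount reaching circulation = F × Dose = 0.52 × 1580 = 821.6 mg
C₀ = F·Dose / Vd = 821.6 / 209 = 3.931 mg/L
k = ln2 / t½ = 0.693147 / 25.9 = 0.02676 h⁻¹
C = C₀ · e^(−k·t) = 3.931 × e^(−0.02676 × 89.6)
  = 3.931 × 0.09093 = 0.3574 mg/L
(0.3574 mg/L = 0.3574 µg/mL)

0.357 µg/mL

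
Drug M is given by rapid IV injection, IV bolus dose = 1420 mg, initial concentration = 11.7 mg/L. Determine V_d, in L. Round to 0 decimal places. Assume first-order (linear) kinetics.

Vd = Dose / C₀ = 1420 / 11.7 = 121.4 L

121 L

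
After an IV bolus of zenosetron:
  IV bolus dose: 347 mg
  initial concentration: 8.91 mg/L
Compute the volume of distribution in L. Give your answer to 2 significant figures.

Vd = Dose / C₀ = 347.0 / 8.91 = 38.95 L

39 L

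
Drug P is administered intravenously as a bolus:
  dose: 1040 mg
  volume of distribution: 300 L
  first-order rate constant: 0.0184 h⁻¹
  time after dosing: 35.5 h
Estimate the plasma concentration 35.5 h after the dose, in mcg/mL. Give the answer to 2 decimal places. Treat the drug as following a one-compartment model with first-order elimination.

1.80 mcg/mL

C₀ = Dose / Vd = 1040 / 300 = 3.467 mg/L
C = C₀ · e^(−k·t) = 3.467 × e^(−0.01840 × 35.5)
  = 3.467 × 0.5204 = 1.804 mg/L
(1.804 mg/L = 1.804 mcg/mL)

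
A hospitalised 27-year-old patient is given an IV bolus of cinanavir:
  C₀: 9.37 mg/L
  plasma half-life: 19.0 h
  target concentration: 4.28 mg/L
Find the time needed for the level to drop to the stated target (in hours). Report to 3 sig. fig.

21.5 h

k = ln2 / t½ = 0.693147 / 19.0 = 0.03648 h⁻¹
t = ln(C₀ / C) / k = ln(9.370 / 4.28) / 0.03648
  = ln(2.189) / 0.03648 = 0.7834 / 0.03648 = 21.47 h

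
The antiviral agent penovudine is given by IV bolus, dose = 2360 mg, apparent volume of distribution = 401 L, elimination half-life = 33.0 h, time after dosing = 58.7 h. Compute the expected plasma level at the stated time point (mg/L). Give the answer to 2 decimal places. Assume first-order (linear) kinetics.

1.72 mg/L

C₀ = Dose / Vd = 2360 / 401 = 5.885 mg/L
k = ln2 / t½ = 0.693147 / 33.0 = 0.02100 h⁻¹
C = C₀ · e^(−k·t) = 5.885 × e^(−0.02100 × 58.7)
  = 5.885 × 0.2915 = 1.715 mg/L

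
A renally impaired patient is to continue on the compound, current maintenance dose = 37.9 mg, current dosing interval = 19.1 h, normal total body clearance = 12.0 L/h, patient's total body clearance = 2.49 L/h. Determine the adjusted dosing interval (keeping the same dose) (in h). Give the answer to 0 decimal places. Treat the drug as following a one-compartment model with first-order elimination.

92 h

To keep the same average steady-state level, dosing rate must scale with clearance.
CL ratio = 2.49 / 12.0 = 0.2075
New interval (same dose) = 19.1 / 0.2075 = 92.05 h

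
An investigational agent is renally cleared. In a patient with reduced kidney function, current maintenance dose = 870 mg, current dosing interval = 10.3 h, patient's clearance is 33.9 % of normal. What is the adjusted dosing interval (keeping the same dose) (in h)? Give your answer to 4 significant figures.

30.38 h

To keep the same average steady-state level, dosing rate must scale with clearance.
CL ratio = 33.9 / 100 = 0.3390
New interval (same dose) = 10.3 / 0.3390 = 30.38 h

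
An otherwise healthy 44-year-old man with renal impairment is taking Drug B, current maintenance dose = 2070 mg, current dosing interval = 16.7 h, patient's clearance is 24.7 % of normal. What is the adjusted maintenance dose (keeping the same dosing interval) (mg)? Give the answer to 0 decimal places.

511 mg

To keep the same average steady-state level, dosing rate must scale with clearance.
CL ratio = 24.7 / 100 = 0.2470
New dose (same interval) = 2070 × 0.2470 = 511.3 mg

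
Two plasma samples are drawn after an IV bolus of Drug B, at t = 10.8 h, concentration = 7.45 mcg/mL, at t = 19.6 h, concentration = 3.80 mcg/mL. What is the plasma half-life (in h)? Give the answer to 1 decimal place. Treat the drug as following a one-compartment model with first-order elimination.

9.1 h

k = ln(C₁/C₂) / (t₂ − t₁) = ln(7.45/3.80) / (19.6 − 10.8)
  = 0.6732 / 8.800 = 0.07650 h⁻¹
t½ = ln2 / k = 0.693147 / 0.07650 = 9.061 h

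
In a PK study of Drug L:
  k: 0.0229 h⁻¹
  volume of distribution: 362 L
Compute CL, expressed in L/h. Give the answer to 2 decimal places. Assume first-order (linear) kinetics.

CL = k × Vd = 0.0229 × 362 = 8.290 L/h

8.29 L/h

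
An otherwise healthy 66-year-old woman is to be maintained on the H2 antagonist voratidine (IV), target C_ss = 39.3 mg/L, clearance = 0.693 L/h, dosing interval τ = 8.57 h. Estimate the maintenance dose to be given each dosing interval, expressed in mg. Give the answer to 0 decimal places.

At steady state, Dose/τ = Css × CL.
Dose = Css × CL × τ = 39.3 × 0.6930 × 8.57 = 233.4 mg

233 mg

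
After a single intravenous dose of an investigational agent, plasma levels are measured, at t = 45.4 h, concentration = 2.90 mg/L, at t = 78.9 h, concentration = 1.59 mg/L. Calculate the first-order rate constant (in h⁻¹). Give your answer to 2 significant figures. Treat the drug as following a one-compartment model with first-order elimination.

0.018 h⁻¹

k = ln(C₁/C₂) / (t₂ − t₁) = ln(2.90/1.59) / (78.9 − 45.4)
  = 0.6010 / 33.50 = 0.01794 h⁻¹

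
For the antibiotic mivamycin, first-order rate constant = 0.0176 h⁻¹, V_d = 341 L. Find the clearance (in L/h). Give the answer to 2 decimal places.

CL = k × Vd = 0.0176 × 341 = 6.002 L/h

6.00 L/h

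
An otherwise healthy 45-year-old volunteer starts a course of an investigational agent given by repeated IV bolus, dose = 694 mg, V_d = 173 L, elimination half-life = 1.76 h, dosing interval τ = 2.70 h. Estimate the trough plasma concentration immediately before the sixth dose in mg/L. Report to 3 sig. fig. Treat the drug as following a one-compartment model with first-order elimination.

2.11 mg/L

C₀ per dose = Dose / Vd = 694 / 173 = 4.012 mg/L
k = ln2 / t½ = 0.693147 / 1.76 = 0.3938 h⁻¹
Fraction remaining after one interval: r = e^(−kτ) = e^(−0.3938 × 2.70) = 0.3453
Before dose 6, 5 doses have been given (aged 1τ, 2τ, 3τ, 4τ, 5τ).
C_trough = C₀ × (r + r² + … + r^5) = C₀ × r(1−r^5)/(1−r)
        = 4.012 × 0.3453 × (1 − 0.004909) / (1 − 0.3453) = 2.106 mg/L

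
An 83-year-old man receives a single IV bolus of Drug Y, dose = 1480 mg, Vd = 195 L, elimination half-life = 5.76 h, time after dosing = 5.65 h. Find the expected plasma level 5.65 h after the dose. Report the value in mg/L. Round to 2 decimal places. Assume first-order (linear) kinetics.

C₀ = Dose / Vd = 1480 / 195 = 7.590 mg/L
k = ln2 / t½ = 0.693147 / 5.76 = 0.1203 h⁻¹
C = C₀ · e^(−k·t) = 7.590 × e^(−0.1203 × 5.65)
  = 7.590 × 0.5068 = 3.847 mg/L

3.85 mg/L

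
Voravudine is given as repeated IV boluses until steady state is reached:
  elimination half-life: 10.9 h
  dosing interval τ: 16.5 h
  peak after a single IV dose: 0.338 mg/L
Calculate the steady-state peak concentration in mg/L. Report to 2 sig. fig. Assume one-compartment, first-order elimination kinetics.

k = ln2 / t½ = 0.693147 / 10.9 = 0.06359 h⁻¹
e^(−kτ) = e^(−0.06359 × 16.5) = 0.3502
Accumulation ratio R = 1 / (1 − e^(−kτ)) = 1 / (1 − 0.3502) = 1.539
Steady-state peak = C₀ × R = 0.338 × 1.539 = 0.5202 mg/L

0.52 mg/L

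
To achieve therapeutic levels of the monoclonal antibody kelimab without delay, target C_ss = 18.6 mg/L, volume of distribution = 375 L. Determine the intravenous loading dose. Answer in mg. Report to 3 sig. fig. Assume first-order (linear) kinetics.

LD = Css × Vd = 18.6 × 375 = 6975 mg

6980 mg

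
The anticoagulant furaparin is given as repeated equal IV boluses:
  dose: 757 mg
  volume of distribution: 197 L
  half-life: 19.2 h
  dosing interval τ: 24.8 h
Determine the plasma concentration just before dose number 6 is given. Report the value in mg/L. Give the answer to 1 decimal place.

C₀ per dose = Dose / Vd = 757 / 197 = 3.843 mg/L
k = ln2 / t½ = 0.693147 / 19.2 = 0.03610 h⁻¹
Fraction remaining after one interval: r = e^(−kτ) = e^(−0.03610 × 24.8) = 0.4085
Before dose 6, 5 doses have been given (aged 1τ, 2τ, 3τ, 4τ, 5τ).
C_trough = C₀ × (r + r² + … + r^5) = C₀ × r(1−r^5)/(1−r)
        = 3.843 × 0.4085 × (1 − 0.01138) / (1 − 0.4085) = 2.624 mg/L

2.6 mg/L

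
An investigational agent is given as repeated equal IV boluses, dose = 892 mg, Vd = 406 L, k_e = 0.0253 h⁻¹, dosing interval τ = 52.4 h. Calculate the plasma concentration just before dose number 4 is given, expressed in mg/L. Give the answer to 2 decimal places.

C₀ per dose = Dose / Vd = 892 / 406 = 2.197 mg/L
Fraction remaining after one interval: r = e^(−kτ) = e^(−0.02530 × 52.4) = 0.2656
Before dose 4, 3 doses have been given (aged 1τ, 2τ, 3τ).
C_trough = C₀ × (r + r² + … + r^3) = C₀ × r(1−r^3)/(1−r)
        = 2.197 × 0.2656 × (1 − 0.01874) / (1 − 0.2656) = 0.7797 mg/L

0.78 mg/L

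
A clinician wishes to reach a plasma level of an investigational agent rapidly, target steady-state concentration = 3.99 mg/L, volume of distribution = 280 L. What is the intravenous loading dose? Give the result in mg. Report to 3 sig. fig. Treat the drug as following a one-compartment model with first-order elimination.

1120 mg

LD = Css × Vd = 3.99 × 280 = 1117 mg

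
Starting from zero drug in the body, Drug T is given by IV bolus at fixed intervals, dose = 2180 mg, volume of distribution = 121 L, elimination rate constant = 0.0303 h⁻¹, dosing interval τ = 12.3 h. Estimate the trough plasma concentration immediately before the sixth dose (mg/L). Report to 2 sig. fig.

34 mg/L

C₀ per dose = Dose / Vd = 2180 / 121 = 18.02 mg/L
Fraction remaining after one interval: r = e^(−kτ) = e^(−0.03030 × 12.3) = 0.6889
Before dose 6, 5 doses have been given (aged 1τ, 2τ, 3τ, 4τ, 5τ).
C_trough = C₀ × (r + r² + … + r^5) = C₀ × r(1−r^5)/(1−r)
        = 18.02 × 0.6889 × (1 − 0.1552) / (1 − 0.6889) = 33.71 mg/L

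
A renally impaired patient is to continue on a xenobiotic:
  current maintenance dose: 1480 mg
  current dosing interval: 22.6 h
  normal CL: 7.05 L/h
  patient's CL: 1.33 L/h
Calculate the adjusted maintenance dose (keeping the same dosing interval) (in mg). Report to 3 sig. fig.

To keep the same average steady-state level, dosing rate must scale with clearance.
CL ratio = 1.33 / 7.05 = 0.1887
New dose (same interval) = 1480 × 0.1887 = 279.3 mg

279 mg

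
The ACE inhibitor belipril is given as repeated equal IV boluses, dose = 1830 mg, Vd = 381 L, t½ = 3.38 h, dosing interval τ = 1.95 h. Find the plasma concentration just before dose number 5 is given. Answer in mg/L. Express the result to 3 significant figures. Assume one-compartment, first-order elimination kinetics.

C₀ per dose = Dose / Vd = 1830 / 381 = 4.803 mg/L
k = ln2 / t½ = 0.693147 / 3.38 = 0.2051 h⁻¹
Fraction remaining after one interval: r = e^(−kτ) = e^(−0.2051 × 1.95) = 0.6704
Before dose 5, 4 doses have been given (aged 1τ, 2τ, 3τ, 4τ).
C_trough = C₀ × (r + r² + … + r^4) = C₀ × r(1−r^4)/(1−r)
        = 4.803 × 0.6704 × (1 − 0.2020) / (1 − 0.6704) = 7.796 mg/L

7.80 mg/L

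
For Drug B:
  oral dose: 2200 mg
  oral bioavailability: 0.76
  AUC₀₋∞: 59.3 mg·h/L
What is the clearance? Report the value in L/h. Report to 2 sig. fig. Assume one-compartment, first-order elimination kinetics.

28 L/h

CL = F·Dose / AUC = 0.76 × 2200 / 59.3 = 28.20 L/h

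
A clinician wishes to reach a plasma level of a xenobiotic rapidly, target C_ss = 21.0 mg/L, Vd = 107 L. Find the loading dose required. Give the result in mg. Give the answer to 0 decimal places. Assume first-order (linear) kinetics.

LD = Css × Vd = 21.0 × 107 = 2247 mg

2247 mg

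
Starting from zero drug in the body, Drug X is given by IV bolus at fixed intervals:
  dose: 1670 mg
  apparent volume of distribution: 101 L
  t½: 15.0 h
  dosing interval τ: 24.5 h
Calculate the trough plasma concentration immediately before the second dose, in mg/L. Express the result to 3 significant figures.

5.33 mg/L

C₀ per dose = Dose / Vd = 1670 / 101 = 16.53 mg/L
k = ln2 / t½ = 0.693147 / 15.0 = 0.04621 h⁻¹
Fraction remaining after one interval: r = e^(−kτ) = e^(−0.04621 × 24.5) = 0.3223
Before dose 2, 1 dose has been given (aged 1τ).
C_trough = C₀ × r = 16.53 × 0.3223 = 5.328 mg/L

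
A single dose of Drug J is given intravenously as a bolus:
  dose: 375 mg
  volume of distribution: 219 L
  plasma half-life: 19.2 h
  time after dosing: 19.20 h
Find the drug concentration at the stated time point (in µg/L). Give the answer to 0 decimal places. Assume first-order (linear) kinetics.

856 µg/L

C₀ = Dose / Vd = 375.0 / 219 = 1.712 mg/L
k = ln2 / t½ = 0.693147 / 19.2 = 0.03610 h⁻¹
t / t½ = 19.20 / 19.2 = 1 half-lives
C = C₀ × (1/2)^1 = 1.712 × 0.5000 = 0.8560 mg/L
Convert: 0.8560 mg/L × 1000 = 856.0 µg/L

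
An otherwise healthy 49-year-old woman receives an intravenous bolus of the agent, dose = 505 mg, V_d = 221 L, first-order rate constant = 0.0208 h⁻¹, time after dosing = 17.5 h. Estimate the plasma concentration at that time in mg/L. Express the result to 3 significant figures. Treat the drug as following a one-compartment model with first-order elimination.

C₀ = Dose / Vd = 505.0 / 221 = 2.285 mg/L
C = C₀ · e^(−k·t) = 2.285 × e^(−0.02080 × 17.5)
  = 2.285 × 0.6949 = 1.588 mg/L

1.59 mg/L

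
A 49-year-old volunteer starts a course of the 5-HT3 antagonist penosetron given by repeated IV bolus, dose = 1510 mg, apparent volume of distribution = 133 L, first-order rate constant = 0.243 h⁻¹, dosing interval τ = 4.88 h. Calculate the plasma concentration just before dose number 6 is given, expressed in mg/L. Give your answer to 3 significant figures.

C₀ per dose = Dose / Vd = 1510 / 133 = 11.35 mg/L
Fraction remaining after one interval: r = e^(−kτ) = e^(−0.2430 × 4.88) = 0.3055
Before dose 6, 5 doses have been given (aged 1τ, 2τ, 3τ, 4τ, 5τ).
C_trough = C₀ × (r + r² + … + r^5) = C₀ × r(1−r^5)/(1−r)
        = 11.35 × 0.3055 × (1 − 0.002661) / (1 − 0.3055) = 4.979 mg/L

4.98 mg/L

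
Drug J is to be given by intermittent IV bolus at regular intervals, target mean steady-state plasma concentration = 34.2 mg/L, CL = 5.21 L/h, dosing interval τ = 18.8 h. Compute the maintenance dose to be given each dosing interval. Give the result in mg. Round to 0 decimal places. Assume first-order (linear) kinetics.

3350 mg

At steady state, Dose/τ = Css × CL.
Dose = Css × CL × τ = 34.2 × 5.210 × 18.8 = 3350 mg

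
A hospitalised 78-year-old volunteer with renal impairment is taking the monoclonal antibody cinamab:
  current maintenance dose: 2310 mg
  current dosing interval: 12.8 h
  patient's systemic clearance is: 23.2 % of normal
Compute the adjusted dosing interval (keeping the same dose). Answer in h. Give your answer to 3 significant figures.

To keep the same average steady-state level, dosing rate must scale with clearance.
CL ratio = 23.2 / 100 = 0.2320
New interval (same dose) = 12.8 / 0.2320 = 55.17 h

55.2 h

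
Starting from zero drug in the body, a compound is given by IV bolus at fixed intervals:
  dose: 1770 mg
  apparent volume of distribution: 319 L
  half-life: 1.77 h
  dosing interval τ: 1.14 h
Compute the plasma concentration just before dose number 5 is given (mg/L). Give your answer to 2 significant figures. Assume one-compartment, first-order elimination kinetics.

8.2 mg/L

C₀ per dose = Dose / Vd = 1770 / 319 = 5.549 mg/L
k = ln2 / t½ = 0.693147 / 1.77 = 0.3916 h⁻¹
Fraction remaining after one interval: r = e^(−kτ) = e^(−0.3916 × 1.14) = 0.6399
Before dose 5, 4 doses have been given (aged 1τ, 2τ, 3τ, 4τ).
C_trough = C₀ × (r + r² + … + r^4) = C₀ × r(1−r^4)/(1−r)
        = 5.549 × 0.6399 × (1 − 0.1677) / (1 − 0.6399) = 8.207 mg/L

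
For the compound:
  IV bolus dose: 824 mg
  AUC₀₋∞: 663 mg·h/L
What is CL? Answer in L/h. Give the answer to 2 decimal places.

CL = Dose / AUC = 824 / 663 = 1.243 L/h

1.24 L/h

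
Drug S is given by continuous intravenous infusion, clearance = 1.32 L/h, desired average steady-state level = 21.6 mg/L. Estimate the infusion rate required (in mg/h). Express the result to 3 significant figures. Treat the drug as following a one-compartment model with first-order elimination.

28.5 mg/h

At steady state, infusion rate R₀ = Css × CL = 21.6 × 1.320 = 28.51 mg/h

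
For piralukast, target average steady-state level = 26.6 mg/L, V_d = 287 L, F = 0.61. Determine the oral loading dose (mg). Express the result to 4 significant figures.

LD = Css × Vd / F = 26.6 × 287 / 0.61 = 12520 mg

12520 mg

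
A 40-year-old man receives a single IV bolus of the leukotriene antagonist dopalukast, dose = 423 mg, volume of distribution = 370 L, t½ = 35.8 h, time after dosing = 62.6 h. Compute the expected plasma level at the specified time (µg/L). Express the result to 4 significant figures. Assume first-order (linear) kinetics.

C₀ = Dose / Vd = 423.0 / 370 = 1.143 mg/L
k = ln2 / t½ = 0.693147 / 35.8 = 0.01936 h⁻¹
C = C₀ · e^(−k·t) = 1.143 × e^(−0.01936 × 62.6)
  = 1.143 × 0.2976 = 0.3402 mg/L
Convert: 0.3402 mg/L × 1000 = 340.2 µg/L

340.2 µg/L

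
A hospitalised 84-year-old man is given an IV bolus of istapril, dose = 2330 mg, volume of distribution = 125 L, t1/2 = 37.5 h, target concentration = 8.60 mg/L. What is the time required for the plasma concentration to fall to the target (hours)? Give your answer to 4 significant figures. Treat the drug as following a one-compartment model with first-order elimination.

C₀ = Dose / Vd = 2330 / 125 = 18.64 mg/L
k = ln2 / t½ = 0.693147 / 37.5 = 0.01848 h⁻¹
t = ln(C₀ / C) / k = ln(18.64 / 8.60) / 0.01848
  = ln(2.167) / 0.01848 = 0.7733 / 0.01848 = 41.85 h

41.85 h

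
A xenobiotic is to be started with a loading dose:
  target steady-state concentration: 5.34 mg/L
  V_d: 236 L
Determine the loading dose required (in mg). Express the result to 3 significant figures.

1260 mg

LD = Css × Vd = 5.34 × 236 = 1260 mg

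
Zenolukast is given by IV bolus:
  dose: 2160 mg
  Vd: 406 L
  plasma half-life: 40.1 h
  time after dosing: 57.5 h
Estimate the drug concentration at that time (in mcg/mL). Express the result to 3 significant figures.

C₀ = Dose / Vd = 2160 / 406 = 5.320 mg/L
k = ln2 / t½ = 0.693147 / 40.1 = 0.01729 h⁻¹
C = C₀ · e^(−k·t) = 5.320 × e^(−0.01729 × 57.5)
  = 5.320 × 0.3700 = 1.968 mg/L
(1.968 mg/L = 1.968 mcg/mL)

1.97 mcg/mL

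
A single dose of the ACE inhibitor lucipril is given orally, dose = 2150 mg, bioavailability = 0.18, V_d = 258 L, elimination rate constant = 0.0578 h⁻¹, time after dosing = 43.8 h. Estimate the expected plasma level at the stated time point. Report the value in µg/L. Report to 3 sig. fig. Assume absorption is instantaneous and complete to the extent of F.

Amount reaching circulation = F × Dose = 0.18 × 2150 = 387.0 mg
C₀ = F·Dose / Vd = 387.0 / 258 = 1.500 mg/L
C = C₀ · e^(−k·t) = 1.500 × e^(−0.05780 × 43.8)
  = 1.500 × 0.07953 = 0.1193 mg/L
Convert: 0.1193 mg/L × 1000 = 119.3 µg/L

119 µg/L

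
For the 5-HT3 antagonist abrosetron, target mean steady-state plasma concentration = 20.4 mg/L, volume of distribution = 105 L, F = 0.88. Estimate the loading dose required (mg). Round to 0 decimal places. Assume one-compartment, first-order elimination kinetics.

LD = Css × Vd / F = 20.4 × 105 / 0.88 = 2434 mg

2434 mg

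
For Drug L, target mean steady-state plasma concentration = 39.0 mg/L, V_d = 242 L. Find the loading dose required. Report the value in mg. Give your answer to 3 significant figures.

9440 mg

LD = Css × Vd = 39.0 × 242 = 9438 mg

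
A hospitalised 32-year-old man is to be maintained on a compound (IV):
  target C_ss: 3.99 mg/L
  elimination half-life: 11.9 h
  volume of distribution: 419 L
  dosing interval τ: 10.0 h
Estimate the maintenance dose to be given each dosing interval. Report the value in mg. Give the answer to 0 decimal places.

974 mg

k = ln2 / t½ = 0.693147 / 11.9 = 0.05825 h⁻¹
CL = k × Vd = 0.05825 × 419 = 24.41 L/h
At steady state, Dose/τ = Css × CL.
Dose = Css × CL × τ = 3.99 × 24.41 × 10.0 = 974.0 mg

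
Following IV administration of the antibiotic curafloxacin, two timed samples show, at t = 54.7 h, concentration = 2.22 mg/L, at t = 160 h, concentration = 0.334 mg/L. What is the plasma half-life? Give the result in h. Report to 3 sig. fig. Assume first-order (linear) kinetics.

38.5 h

k = ln(C₁/C₂) / (t₂ − t₁) = ln(2.22/0.334) / (160 − 54.7)
  = 1.894 / 105.3 = 0.01799 h⁻¹
t½ = ln2 / k = 0.693147 / 0.01799 = 38.53 h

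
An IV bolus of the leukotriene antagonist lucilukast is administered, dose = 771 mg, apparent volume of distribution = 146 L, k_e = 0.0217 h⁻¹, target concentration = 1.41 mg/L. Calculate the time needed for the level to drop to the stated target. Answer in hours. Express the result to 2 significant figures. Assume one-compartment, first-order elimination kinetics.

61 h

C₀ = Dose / Vd = 771.0 / 146 = 5.281 mg/L
t = ln(C₀ / C) / k = ln(5.281 / 1.41) / 0.02170
  = ln(3.745) / 0.02170 = 1.320 / 0.02170 = 60.83 h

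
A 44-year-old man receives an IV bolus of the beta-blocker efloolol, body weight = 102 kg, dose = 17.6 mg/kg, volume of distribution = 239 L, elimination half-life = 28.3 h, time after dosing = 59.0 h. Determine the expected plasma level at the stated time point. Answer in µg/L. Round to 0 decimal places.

Total dose = 17.6 × 102 = 1795 mg
C₀ = Dose / Vd = 1795 / 239 = 7.510 mg/L
k = ln2 / t½ = 0.693147 / 28.3 = 0.02449 h⁻¹
C = C₀ · e^(−k·t) = 7.510 × e^(−0.02449 × 59.0)
  = 7.510 × 0.2358 = 1.771 mg/L
Convert: 1.771 mg/L × 1000 = 1771 µg/L

1771 µg/L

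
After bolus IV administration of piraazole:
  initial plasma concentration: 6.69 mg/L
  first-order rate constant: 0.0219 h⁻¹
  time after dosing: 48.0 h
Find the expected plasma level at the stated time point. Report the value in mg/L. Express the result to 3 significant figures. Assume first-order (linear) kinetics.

2.34 mg/L

C = C₀ · e^(−k·t) = 6.690 × e^(−0.02190 × 48.0)
  = 6.690 × 0.3495 = 2.338 mg/L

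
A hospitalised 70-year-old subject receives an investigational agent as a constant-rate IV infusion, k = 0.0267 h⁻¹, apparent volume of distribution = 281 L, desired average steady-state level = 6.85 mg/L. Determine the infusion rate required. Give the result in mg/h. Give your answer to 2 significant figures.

CL = k × Vd = 0.02670 × 281 = 7.503 L/h
At steady state, infusion rate R₀ = Css × CL = 6.85 × 7.503 = 51.40 mg/h

51 mg/h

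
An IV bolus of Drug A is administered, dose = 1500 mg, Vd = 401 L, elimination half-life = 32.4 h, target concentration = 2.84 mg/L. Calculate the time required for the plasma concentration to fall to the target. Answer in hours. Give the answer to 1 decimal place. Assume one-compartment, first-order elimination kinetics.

C₀ = Dose / Vd = 1500 / 401 = 3.741 mg/L
k = ln2 / t½ = 0.693147 / 32.4 = 0.02139 h⁻¹
t = ln(C₀ / C) / k = ln(3.741 / 2.84) / 0.02139
  = ln(1.317) / 0.02139 = 0.2754 / 0.02139 = 12.88 h

12.9 h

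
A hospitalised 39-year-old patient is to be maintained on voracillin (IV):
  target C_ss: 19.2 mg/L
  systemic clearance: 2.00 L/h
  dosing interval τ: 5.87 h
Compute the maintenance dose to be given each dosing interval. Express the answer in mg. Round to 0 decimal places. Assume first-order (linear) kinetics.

At steady state, Dose/τ = Css × CL.
Dose = Css × CL × τ = 19.2 × 2.000 × 5.87 = 225.4 mg

225 mg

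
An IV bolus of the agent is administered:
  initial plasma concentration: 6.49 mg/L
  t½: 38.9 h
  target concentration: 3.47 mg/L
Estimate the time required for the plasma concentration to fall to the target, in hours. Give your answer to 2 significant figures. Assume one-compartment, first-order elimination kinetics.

k = ln2 / t½ = 0.693147 / 38.9 = 0.01782 h⁻¹
t = ln(C₀ / C) / k = ln(6.490 / 3.47) / 0.01782
  = ln(1.870) / 0.01782 = 0.6259 / 0.01782 = 35.12 h

35 h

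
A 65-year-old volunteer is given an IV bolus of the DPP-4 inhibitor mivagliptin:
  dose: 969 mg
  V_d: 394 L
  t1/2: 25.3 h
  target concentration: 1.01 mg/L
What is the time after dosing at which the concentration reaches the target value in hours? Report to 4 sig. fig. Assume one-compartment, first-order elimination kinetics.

C₀ = Dose / Vd = 969.0 / 394 = 2.459 mg/L
k = ln2 / t½ = 0.693147 / 25.3 = 0.02740 h⁻¹
t = ln(C₀ / C) / k = ln(2.459 / 1.01) / 0.02740
  = ln(2.435) / 0.02740 = 0.8899 / 0.02740 = 32.48 h

32.48 h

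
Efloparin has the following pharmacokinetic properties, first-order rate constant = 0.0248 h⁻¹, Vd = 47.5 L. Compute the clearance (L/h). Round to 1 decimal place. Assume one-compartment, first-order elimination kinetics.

CL = k × Vd = 0.0248 × 47.5 = 1.178 L/h

1.2 L/h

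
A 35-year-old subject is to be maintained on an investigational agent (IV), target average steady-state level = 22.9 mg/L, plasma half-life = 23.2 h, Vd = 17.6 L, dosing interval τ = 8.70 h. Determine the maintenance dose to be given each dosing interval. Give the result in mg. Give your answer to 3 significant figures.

105 mg

k = ln2 / t½ = 0.693147 / 23.2 = 0.02988 h⁻¹
CL = k × Vd = 0.02988 × 17.6 = 0.5259 L/h
At steady state, Dose/τ = Css × CL.
Dose = Css × CL × τ = 22.9 × 0.5259 × 8.70 = 104.8 mg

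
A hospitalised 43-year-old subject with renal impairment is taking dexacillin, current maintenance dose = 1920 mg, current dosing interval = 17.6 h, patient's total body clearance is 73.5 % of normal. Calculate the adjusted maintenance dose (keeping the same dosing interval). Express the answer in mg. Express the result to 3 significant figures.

To keep the same average steady-state level, dosing rate must scale with clearance.
CL ratio = 73.5 / 100 = 0.7350
New dose (same interval) = 1920 × 0.7350 = 1411 mg

1410 mg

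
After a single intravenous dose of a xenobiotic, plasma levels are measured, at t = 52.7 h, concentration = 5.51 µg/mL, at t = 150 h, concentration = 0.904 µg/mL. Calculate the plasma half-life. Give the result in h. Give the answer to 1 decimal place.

37.3 h

k = ln(C₁/C₂) / (t₂ − t₁) = ln(5.51/0.904) / (150 − 52.7)
  = 1.807 / 97.30 = 0.01857 h⁻¹
t½ = ln2 / k = 0.693147 / 0.01857 = 37.33 h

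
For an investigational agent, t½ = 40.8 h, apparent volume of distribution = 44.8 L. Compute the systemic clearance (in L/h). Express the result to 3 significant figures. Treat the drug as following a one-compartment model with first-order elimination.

k = ln2 / t½ = 0.693147 / 40.8 = 0.01699 h⁻¹
CL = k × Vd = 0.01699 × 44.8 = 0.7612 L/h

0.761 L/h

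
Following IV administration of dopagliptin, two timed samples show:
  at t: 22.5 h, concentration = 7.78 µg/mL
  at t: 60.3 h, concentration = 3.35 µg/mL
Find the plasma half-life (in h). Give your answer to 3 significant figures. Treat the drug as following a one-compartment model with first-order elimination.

31.1 h

k = ln(C₁/C₂) / (t₂ − t₁) = ln(7.78/3.35) / (60.3 − 22.5)
  = 0.8426 / 37.80 = 0.02229 h⁻¹
t½ = ln2 / k = 0.693147 / 0.02229 = 31.10 h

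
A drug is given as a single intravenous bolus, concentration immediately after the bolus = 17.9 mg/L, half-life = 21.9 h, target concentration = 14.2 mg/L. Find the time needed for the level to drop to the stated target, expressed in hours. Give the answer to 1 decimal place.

7.3 h

k = ln2 / t½ = 0.693147 / 21.9 = 0.03165 h⁻¹
t = ln(C₀ / C) / k = ln(17.90 / 14.2) / 0.03165
  = ln(1.261) / 0.03165 = 0.2319 / 0.03165 = 7.327 h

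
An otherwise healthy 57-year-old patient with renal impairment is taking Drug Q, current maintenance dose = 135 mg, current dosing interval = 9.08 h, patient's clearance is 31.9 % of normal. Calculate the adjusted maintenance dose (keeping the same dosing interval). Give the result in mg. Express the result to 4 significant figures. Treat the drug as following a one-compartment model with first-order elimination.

43.07 mg

To keep the same average steady-state level, dosing rate must scale with clearance.
CL ratio = 31.9 / 100 = 0.3190
New dose (same interval) = 135 × 0.3190 = 43.07 mg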